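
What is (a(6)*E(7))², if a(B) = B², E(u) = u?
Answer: 63504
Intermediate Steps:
(a(6)*E(7))² = (6²*7)² = (36*7)² = 252² = 63504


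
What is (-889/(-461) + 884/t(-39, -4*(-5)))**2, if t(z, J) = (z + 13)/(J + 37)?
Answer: 796608015841/212521 ≈ 3.7484e+6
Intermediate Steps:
t(z, J) = (13 + z)/(37 + J)
(-889/(-461) + 884/t(-39, -4*(-5)))**2 = (-889/(-461) + 884/(((13 - 39)/(37 - 4*(-5)))))**2 = (-889*(-1/461) + 884/((-26/(37 + 20))))**2 = (889/461 + 884/((-26/57)))**2 = (889/461 + 884/(((1/57)*(-26))))**2 = (889/461 + 884/(-26/57))**2 = (889/461 + 884*(-57/26))**2 = (889/461 - 1938)**2 = (-892529/461)**2 = 796608015841/212521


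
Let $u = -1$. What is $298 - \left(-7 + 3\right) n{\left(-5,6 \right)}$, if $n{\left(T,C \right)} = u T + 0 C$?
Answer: $318$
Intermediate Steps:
$n{\left(T,C \right)} = - T$ ($n{\left(T,C \right)} = - T + 0 C = - T + 0 = - T$)
$298 - \left(-7 + 3\right) n{\left(-5,6 \right)} = 298 - \left(-7 + 3\right) \left(\left(-1\right) \left(-5\right)\right) = 298 - \left(-4\right) 5 = 298 - -20 = 298 + 20 = 318$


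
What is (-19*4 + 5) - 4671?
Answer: -4742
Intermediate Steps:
(-19*4 + 5) - 4671 = (-76 + 5) - 4671 = -71 - 4671 = -4742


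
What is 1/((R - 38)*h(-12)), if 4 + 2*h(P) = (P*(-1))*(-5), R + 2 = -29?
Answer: 1/2208 ≈ 0.00045290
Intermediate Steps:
R = -31 (R = -2 - 29 = -31)
h(P) = -2 + 5*P/2 (h(P) = -2 + ((P*(-1))*(-5))/2 = -2 + (-P*(-5))/2 = -2 + (5*P)/2 = -2 + 5*P/2)
1/((R - 38)*h(-12)) = 1/((-31 - 38)*(-2 + (5/2)*(-12))) = 1/(-69*(-2 - 30)) = 1/(-69*(-32)) = 1/2208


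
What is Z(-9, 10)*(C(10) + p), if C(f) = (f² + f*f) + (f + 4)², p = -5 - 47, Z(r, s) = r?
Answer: -3096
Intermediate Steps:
p = -52
C(f) = (4 + f)² + 2*f² (C(f) = (f² + f²) + (4 + f)² = 2*f² + (4 + f)² = (4 + f)² + 2*f²)
Z(-9, 10)*(C(10) + p) = -9*(((4 + 10)² + 2*10²) - 52) = -9*((14² + 2*100) - 52) = -9*((196 + 200) - 52) = -9*(396 - 52) = -9*344 = -3096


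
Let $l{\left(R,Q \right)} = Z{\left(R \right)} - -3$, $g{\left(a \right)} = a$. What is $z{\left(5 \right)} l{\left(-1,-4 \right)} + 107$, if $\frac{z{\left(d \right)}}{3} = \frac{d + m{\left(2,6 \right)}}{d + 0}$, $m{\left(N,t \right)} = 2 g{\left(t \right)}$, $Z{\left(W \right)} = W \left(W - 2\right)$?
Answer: $\frac{841}{5} \approx 168.2$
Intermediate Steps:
$Z{\left(W \right)} = W \left(-2 + W\right)$
$l{\left(R,Q \right)} = 3 + R \left(-2 + R\right)$ ($l{\left(R,Q \right)} = R \left(-2 + R\right) - -3 = R \left(-2 + R\right) + 3 = 3 + R \left(-2 + R\right)$)
$m{\left(N,t \right)} = 2 t$
$z{\left(d \right)} = \frac{3 \left(12 + d\right)}{d}$ ($z{\left(d \right)} = 3 \frac{d + 2 \cdot 6}{d + 0} = 3 \frac{d + 12}{d} = 3 \frac{12 + d}{d} = \frac{3 \left(12 + d\right)}{d}$)
$z{\left(5 \right)} l{\left(-1,-4 \right)} + 107 = \left(3 + \frac{36}{5}\right) \left(3 - \left(-2 - 1\right)\right) + 107 = \left(3 + 36 \cdot \frac{1}{5}\right) \left(3 - -3\right) + 107 = \left(3 + \frac{36}{5}\right) \left(3 + 3\right) + 107 = \frac{51}{5} \cdot 6 + 107 = \frac{306}{5} + 107 = \frac{841}{5}$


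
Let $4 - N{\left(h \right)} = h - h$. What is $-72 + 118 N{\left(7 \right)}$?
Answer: $400$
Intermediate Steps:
$N{\left(h \right)} = 4$ ($N{\left(h \right)} = 4 - \left(h - h\right) = 4 - 0 = 4 + 0 = 4$)
$-72 + 118 N{\left(7 \right)} = -72 + 118 \cdot 4 = -72 + 472 = 400$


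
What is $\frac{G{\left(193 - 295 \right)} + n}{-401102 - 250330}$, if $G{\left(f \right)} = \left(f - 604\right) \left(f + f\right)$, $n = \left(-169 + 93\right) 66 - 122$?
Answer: $- \frac{69443}{325716} \approx -0.2132$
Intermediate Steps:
$n = -5138$ ($n = \left(-76\right) 66 - 122 = -5016 - 122 = -5138$)
$G{\left(f \right)} = 2 f \left(-604 + f\right)$ ($G{\left(f \right)} = \left(-604 + f\right) 2 f = 2 f \left(-604 + f\right)$)
$\frac{G{\left(193 - 295 \right)} + n}{-401102 - 250330} = \frac{2 \left(193 - 295\right) \left(-604 + \left(193 - 295\right)\right) - 5138}{-401102 - 250330} = \frac{2 \left(193 - 295\right) \left(-604 + \left(193 - 295\right)\right) - 5138}{-651432} = \left(2 \left(-102\right) \left(-604 - 102\right) - 5138\right) \left(- \frac{1}{651432}\right) = \left(2 \left(-102\right) \left(-706\right) - 5138\right) \left(- \frac{1}{651432}\right) = \left(144024 - 5138\right) \left(- \frac{1}{651432}\right) = 138886 \left(- \frac{1}{651432}\right) = - \frac{69443}{325716}$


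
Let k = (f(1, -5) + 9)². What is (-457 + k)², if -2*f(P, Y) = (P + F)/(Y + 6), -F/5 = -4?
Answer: 3308761/16 ≈ 2.0680e+5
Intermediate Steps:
F = 20 (F = -5*(-4) = 20)
f(P, Y) = -(20 + P)/(2*(6 + Y)) (f(P, Y) = -(P + 20)/(2*(Y + 6)) = -(20 + P)/(2*(6 + Y)))
k = 9/4 (k = ((-20 - 1*1)/(2*(6 - 5)) + 9)² = ((½)*(-20 - 1)/1 + 9)² = ((½)*1*(-21) + 9)² = (-21/2 + 9)² = (-3/2)² = 9/4 ≈ 2.2500)
(-457 + k)² = (-457 + 9/4)² = (-1819/4)² = 3308761/16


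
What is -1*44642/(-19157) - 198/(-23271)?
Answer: 347552356/148600849 ≈ 2.3388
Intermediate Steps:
-1*44642/(-19157) - 198/(-23271) = -44642*(-1/19157) - 198*(-1/23271) = 44642/19157 + 66/7757 = 347552356/148600849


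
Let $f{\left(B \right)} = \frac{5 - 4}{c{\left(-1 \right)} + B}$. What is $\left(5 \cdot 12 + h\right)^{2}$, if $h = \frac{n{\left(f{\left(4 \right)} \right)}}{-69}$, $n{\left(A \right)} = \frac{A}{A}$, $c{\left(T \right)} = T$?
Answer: $\frac{17131321}{4761} \approx 3598.3$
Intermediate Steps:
$f{\left(B \right)} = \frac{1}{-1 + B}$ ($f{\left(B \right)} = \frac{5 - 4}{-1 + B} = 1 \frac{1}{-1 + B} = \frac{1}{-1 + B}$)
$n{\left(A \right)} = 1$
$h = - \frac{1}{69}$ ($h = 1 \frac{1}{-69} = 1 \left(- \frac{1}{69}\right) = - \frac{1}{69} \approx -0.014493$)
$\left(5 \cdot 12 + h\right)^{2} = \left(5 \cdot 12 - \frac{1}{69}\right)^{2} = \left(60 - \frac{1}{69}\right)^{2} = \left(\frac{4139}{69}\right)^{2} = \frac{17131321}{4761}$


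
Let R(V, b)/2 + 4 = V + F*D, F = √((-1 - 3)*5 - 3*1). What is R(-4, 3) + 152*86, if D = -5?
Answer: 13056 - 10*I*√23 ≈ 13056.0 - 47.958*I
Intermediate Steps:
F = I*√23 (F = √(-4*5 - 3) = √(-20 - 3) = √(-23) = I*√23 ≈ 4.7958*I)
R(V, b) = -8 + 2*V - 10*I*√23 (R(V, b) = -8 + 2*(V + (I*√23)*(-5)) = -8 + 2*(V - 5*I*√23) = -8 + (2*V - 10*I*√23) = -8 + 2*V - 10*I*√23)
R(-4, 3) + 152*86 = (-8 + 2*(-4) - 10*I*√23) + 152*86 = (-8 - 8 - 10*I*√23) + 13072 = (-16 - 10*I*√23) + 13072 = 13056 - 10*I*√23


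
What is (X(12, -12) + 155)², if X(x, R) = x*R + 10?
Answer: 441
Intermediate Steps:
X(x, R) = 10 + R*x (X(x, R) = R*x + 10 = 10 + R*x)
(X(12, -12) + 155)² = ((10 - 12*12) + 155)² = ((10 - 144) + 155)² = (-134 + 155)² = 21² = 441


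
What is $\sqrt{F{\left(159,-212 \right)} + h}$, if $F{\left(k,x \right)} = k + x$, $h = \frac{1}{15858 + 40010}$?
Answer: $\frac{i \sqrt{41356328901}}{27934} \approx 7.2801 i$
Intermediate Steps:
$h = \frac{1}{55868} \approx 1.7899 \cdot 10^{-5}$
$\sqrt{F{\left(159,-212 \right)} + h} = \sqrt{\left(159 - 212\right) + \frac{1}{55868}} = \sqrt{-53 + \frac{1}{55868}} = \sqrt{- \frac{2961003}{55868}} = \frac{i \sqrt{41356328901}}{27934}$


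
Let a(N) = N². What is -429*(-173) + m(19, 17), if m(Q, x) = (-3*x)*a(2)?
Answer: 74013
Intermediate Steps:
m(Q, x) = -12*x (m(Q, x) = -3*x*2² = -3*x*4 = -12*x)
-429*(-173) + m(19, 17) = -429*(-173) - 12*17 = 74217 - 204 = 74013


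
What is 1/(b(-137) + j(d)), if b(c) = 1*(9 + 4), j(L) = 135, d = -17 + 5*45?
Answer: 1/148 ≈ 0.0067568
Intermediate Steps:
d = 208 (d = -17 + 225 = 208)
b(c) = 13 (b(c) = 1*13 = 13)
1/(b(-137) + j(d)) = 1/(13 + 135) = 1/148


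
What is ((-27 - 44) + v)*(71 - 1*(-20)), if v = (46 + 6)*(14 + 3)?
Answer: 73983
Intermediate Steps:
v = 884 (v = 52*17 = 884)
((-27 - 44) + v)*(71 - 1*(-20)) = ((-27 - 44) + 884)*(71 - 1*(-20)) = (-71 + 884)*(71 + 20) = 813*91 = 73983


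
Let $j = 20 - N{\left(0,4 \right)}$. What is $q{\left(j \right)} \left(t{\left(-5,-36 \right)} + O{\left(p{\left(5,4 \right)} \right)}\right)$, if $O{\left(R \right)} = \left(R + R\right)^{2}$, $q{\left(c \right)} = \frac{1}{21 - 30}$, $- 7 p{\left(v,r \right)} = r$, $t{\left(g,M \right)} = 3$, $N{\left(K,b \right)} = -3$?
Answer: $- \frac{211}{441} \approx -0.47846$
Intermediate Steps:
$p{\left(v,r \right)} = - \frac{r}{7}$
$j = 23$ ($j = 20 - -3 = 20 + 3 = 23$)
$q{\left(c \right)} = - \frac{1}{9}$ ($q{\left(c \right)} = \frac{1}{-9} = - \frac{1}{9}$)
$O{\left(R \right)} = 4 R^{2}$ ($O{\left(R \right)} = \left(2 R\right)^{2} = 4 R^{2}$)
$q{\left(j \right)} \left(t{\left(-5,-36 \right)} + O{\left(p{\left(5,4 \right)} \right)}\right) = - \frac{3 + 4 \left(\left(- \frac{1}{7}\right) 4\right)^{2}}{9} = - \frac{3 + 4 \left(- \frac{4}{7}\right)^{2}}{9} = - \frac{3 + 4 \cdot \frac{16}{49}}{9} = - \frac{3 + \frac{64}{49}}{9} = \left(- \frac{1}{9}\right) \frac{211}{49} = - \frac{211}{441}$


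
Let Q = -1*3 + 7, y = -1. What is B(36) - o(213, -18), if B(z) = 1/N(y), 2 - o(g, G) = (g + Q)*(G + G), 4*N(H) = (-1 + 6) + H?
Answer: -7813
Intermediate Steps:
N(H) = 5/4 + H/4 (N(H) = ((-1 + 6) + H)/4 = (5 + H)/4 = 5/4 + H/4)
Q = 4 (Q = -3 + 7 = 4)
o(g, G) = 2 - 2*G*(4 + g) (o(g, G) = 2 - (g + 4)*(G + G) = 2 - (4 + g)*2*G = 2 - 2*G*(4 + g))
B(z) = 1 (B(z) = 1/(5/4 + (¼)*(-1)) = 1/(5/4 - ¼) = 1/1 = 1)
B(36) - o(213, -18) = 1 - (2 - 8*(-18) - 2*(-18)*213) = 1 - (2 + 144 + 7668) = 1 - 1*7814 = 1 - 7814 = -7813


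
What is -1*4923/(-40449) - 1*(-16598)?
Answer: 223792475/13483 ≈ 16598.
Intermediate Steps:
-1*4923/(-40449) - 1*(-16598) = -4923*(-1/40449) + 16598 = 1641/13483 + 16598 = 223792475/13483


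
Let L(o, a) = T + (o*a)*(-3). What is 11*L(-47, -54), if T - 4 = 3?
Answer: -83677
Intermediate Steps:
T = 7 (T = 4 + 3 = 7)
L(o, a) = 7 - 3*a*o (L(o, a) = 7 + (o*a)*(-3) = 7 + (a*o)*(-3) = 7 - 3*a*o)
11*L(-47, -54) = 11*(7 - 3*(-54)*(-47)) = 11*(7 - 7614) = 11*(-7607) = -83677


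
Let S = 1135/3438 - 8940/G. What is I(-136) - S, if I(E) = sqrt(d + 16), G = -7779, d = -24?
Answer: -13188295/8914734 + 2*I*sqrt(2) ≈ -1.4794 + 2.8284*I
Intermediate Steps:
S = 13188295/8914734 (S = 1135/3438 - 8940/(-7779) = 1135*(1/3438) - 8940*(-1/7779) = 1135/3438 + 2980/2593 = 13188295/8914734 ≈ 1.4794)
I(E) = 2*I*sqrt(2) (I(E) = sqrt(-24 + 16) = sqrt(-8) = 2*I*sqrt(2))
I(-136) - S = 2*I*sqrt(2) - 1*13188295/8914734 = 2*I*sqrt(2) - 13188295/8914734 = -13188295/8914734 + 2*I*sqrt(2)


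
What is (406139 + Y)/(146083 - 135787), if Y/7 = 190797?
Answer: 79169/468 ≈ 169.16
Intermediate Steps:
Y = 1335579 (Y = 7*190797 = 1335579)
(406139 + Y)/(146083 - 135787) = (406139 + 1335579)/(146083 - 135787) = 1741718/10296 = 1741718*(1/10296) = 79169/468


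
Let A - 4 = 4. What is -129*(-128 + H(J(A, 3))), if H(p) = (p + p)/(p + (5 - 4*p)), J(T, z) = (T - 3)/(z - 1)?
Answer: 16770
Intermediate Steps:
A = 8 (A = 4 + 4 = 8)
J(T, z) = (-3 + T)/(-1 + z)
H(p) = 2*p/(5 - 3*p) (H(p) = (2*p)/(5 - 3*p) = 2*p/(5 - 3*p))
-129*(-128 + H(J(A, 3))) = -129*(-128 - 2*(-3 + 8)/(-1 + 3)/(-5 + 3*((-3 + 8)/(-1 + 3)))) = -129*(-128 - 2*5/2/(-5 + 3*(5/2))) = -129*(-128 - 2*5/2/(-5 + 15/2)) = -129*(-128 - 2*5/2/5/2) = -129*(-128 - 2*5/2*2/5) = -129*(-128 - 2) = -129*(-130) = 16770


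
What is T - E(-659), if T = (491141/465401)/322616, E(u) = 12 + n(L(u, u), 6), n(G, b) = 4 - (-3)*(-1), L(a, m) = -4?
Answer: -278842146581/21449401288 ≈ -13.000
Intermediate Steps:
n(G, b) = 1 (n(G, b) = 4 - 1*3 = 4 - 3 = 1)
E(u) = 13 (E(u) = 12 + 1 = 13)
T = 70163/21449401288 (T = (491141*(1/465401))*(1/322616) = (491141/465401)*(1/322616) = 70163/21449401288 ≈ 3.2711e-6)
T - E(-659) = 70163/21449401288 - 1*13 = 70163/21449401288 - 13 = -278842146581/21449401288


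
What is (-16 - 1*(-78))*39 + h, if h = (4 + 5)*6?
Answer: 2472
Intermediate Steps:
h = 54 (h = 9*6 = 54)
(-16 - 1*(-78))*39 + h = (-16 - 1*(-78))*39 + 54 = (-16 + 78)*39 + 54 = 62*39 + 54 = 2418 + 54 = 2472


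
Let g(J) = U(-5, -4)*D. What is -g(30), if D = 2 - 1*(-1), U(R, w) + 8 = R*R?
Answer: -51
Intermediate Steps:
U(R, w) = -8 + R² (U(R, w) = -8 + R*R = -8 + R²)
D = 3 (D = 2 + 1 = 3)
g(J) = 51 (g(J) = (-8 + (-5)²)*3 = (-8 + 25)*3 = 17*3 = 51)
-g(30) = -1*51 = -51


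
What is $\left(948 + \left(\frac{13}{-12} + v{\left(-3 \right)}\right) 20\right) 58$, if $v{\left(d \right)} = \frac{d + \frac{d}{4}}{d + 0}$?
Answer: $\frac{165532}{3} \approx 55177.0$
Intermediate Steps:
$v{\left(d \right)} = \frac{5}{4}$ ($v{\left(d \right)} = \frac{d + d \frac{1}{4}}{d} = \frac{d + \frac{d}{4}}{d} = \frac{\frac{5}{4} d}{d} = \frac{5}{4}$)
$\left(948 + \left(\frac{13}{-12} + v{\left(-3 \right)}\right) 20\right) 58 = \left(948 + \left(\frac{13}{-12} + \frac{5}{4}\right) 20\right) 58 = \left(948 + \left(13 \left(- \frac{1}{12}\right) + \frac{5}{4}\right) 20\right) 58 = \left(948 + \left(- \frac{13}{12} + \frac{5}{4}\right) 20\right) 58 = \left(948 + \frac{1}{6} \cdot 20\right) 58 = \left(948 + \frac{10}{3}\right) 58 = \frac{2854}{3} \cdot 58 = \frac{165532}{3}$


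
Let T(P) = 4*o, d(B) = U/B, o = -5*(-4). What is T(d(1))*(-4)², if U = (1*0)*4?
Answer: 1280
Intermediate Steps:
U = 0 (U = 0*4 = 0)
o = 20
d(B) = 0 (d(B) = 0/B = 0)
T(P) = 80 (T(P) = 4*20 = 80)
T(d(1))*(-4)² = 80*(-4)² = 80*16 = 1280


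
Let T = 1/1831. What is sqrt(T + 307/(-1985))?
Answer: 2*I*sqrt(508954839655)/3634535 ≈ 0.39257*I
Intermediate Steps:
T = 1/1831 ≈ 0.00054615
sqrt(T + 307/(-1985)) = sqrt(1/1831 + 307/(-1985)) = sqrt(1/1831 + 307*(-1/1985)) = sqrt(1/1831 - 307/1985) = sqrt(-560132/3634535) = 2*I*sqrt(508954839655)/3634535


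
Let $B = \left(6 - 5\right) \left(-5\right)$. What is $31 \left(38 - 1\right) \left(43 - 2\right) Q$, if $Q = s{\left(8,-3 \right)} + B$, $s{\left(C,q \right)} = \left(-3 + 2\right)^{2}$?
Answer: $-188108$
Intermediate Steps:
$B = -5$ ($B = 1 \left(-5\right) = -5$)
$s{\left(C,q \right)} = 1$ ($s{\left(C,q \right)} = \left(-1\right)^{2} = 1$)
$Q = -4$ ($Q = 1 - 5 = -4$)
$31 \left(38 - 1\right) \left(43 - 2\right) Q = 31 \left(38 - 1\right) \left(43 - 2\right) \left(-4\right) = 31 \cdot 37 \cdot 41 \left(-4\right) = 31 \cdot 1517 \left(-4\right) = 47027 \left(-4\right) = -188108$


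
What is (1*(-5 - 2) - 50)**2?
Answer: 3249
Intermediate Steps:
(1*(-5 - 2) - 50)**2 = (1*(-7) - 50)**2 = (-7 - 50)**2 = (-57)**2 = 3249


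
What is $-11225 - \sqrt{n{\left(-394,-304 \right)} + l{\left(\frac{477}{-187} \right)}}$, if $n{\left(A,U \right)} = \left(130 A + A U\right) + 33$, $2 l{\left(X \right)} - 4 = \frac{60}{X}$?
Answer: $-11225 - \frac{\sqrt{1733751741}}{159} \approx -11487.0$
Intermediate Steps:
$l{\left(X \right)} = 2 + \frac{30}{X}$ ($l{\left(X \right)} = 2 + \frac{60 \frac{1}{X}}{2} = 2 + \frac{30}{X}$)
$n{\left(A,U \right)} = 33 + 130 A + A U$
$-11225 - \sqrt{n{\left(-394,-304 \right)} + l{\left(\frac{477}{-187} \right)}} = -11225 - \sqrt{\left(33 + 130 \left(-394\right) - -119776\right) + \left(2 + \frac{30}{477 \frac{1}{-187}}\right)} = -11225 - \sqrt{\left(33 - 51220 + 119776\right) + \left(2 + \frac{30}{477 \left(- \frac{1}{187}\right)}\right)} = -11225 - \sqrt{68589 + \left(2 + \frac{30}{- \frac{477}{187}}\right)} = -11225 - \sqrt{68589 + \left(2 + 30 \left(- \frac{187}{477}\right)\right)} = -11225 - \sqrt{68589 + \left(2 - \frac{1870}{159}\right)} = -11225 - \sqrt{68589 - \frac{1552}{159}} = -11225 - \sqrt{\frac{10904099}{159}} = -11225 - \frac{\sqrt{1733751741}}{159}$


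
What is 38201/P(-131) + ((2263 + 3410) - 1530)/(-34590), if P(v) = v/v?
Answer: 440456149/11530 ≈ 38201.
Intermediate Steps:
P(v) = 1
38201/P(-131) + ((2263 + 3410) - 1530)/(-34590) = 38201/1 + ((2263 + 3410) - 1530)/(-34590) = 38201*1 + (5673 - 1530)*(-1/34590) = 38201 + 4143*(-1/34590) = 38201 - 1381/11530 = 440456149/11530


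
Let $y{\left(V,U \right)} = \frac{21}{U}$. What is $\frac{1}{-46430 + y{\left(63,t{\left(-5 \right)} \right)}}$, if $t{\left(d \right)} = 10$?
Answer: $- \frac{10}{464279} \approx -2.1539 \cdot 10^{-5}$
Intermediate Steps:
$\frac{1}{-46430 + y{\left(63,t{\left(-5 \right)} \right)}} = \frac{1}{-46430 + \frac{21}{10}} = \frac{1}{- \frac{464279}{10}} = - \frac{10}{464279}$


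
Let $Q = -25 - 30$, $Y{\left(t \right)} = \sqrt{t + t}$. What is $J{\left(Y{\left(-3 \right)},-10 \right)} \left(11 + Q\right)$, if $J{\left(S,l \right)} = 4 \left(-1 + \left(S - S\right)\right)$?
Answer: $176$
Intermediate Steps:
$Y{\left(t \right)} = \sqrt{2} \sqrt{t}$ ($Y{\left(t \right)} = \sqrt{2 t} = \sqrt{2} \sqrt{t}$)
$J{\left(S,l \right)} = -4$ ($J{\left(S,l \right)} = 4 \left(-1 + 0\right) = 4 \left(-1\right) = -4$)
$Q = -55$ ($Q = -25 - 30 = -55$)
$J{\left(Y{\left(-3 \right)},-10 \right)} \left(11 + Q\right) = - 4 \left(11 - 55\right) = \left(-4\right) \left(-44\right) = 176$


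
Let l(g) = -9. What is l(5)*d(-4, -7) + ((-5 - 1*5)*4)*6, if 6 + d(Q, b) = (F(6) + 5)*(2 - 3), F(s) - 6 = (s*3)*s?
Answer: 885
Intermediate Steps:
F(s) = 6 + 3*s² (F(s) = 6 + (s*3)*s = 6 + (3*s)*s = 6 + 3*s²)
d(Q, b) = -125 (d(Q, b) = -6 + ((6 + 3*6²) + 5)*(2 - 3) = -6 + ((6 + 3*36) + 5)*(-1) = -6 + ((6 + 108) + 5)*(-1) = -6 + (114 + 5)*(-1) = -6 + 119*(-1) = -6 - 119 = -125)
l(5)*d(-4, -7) + ((-5 - 1*5)*4)*6 = -9*(-125) + ((-5 - 1*5)*4)*6 = 1125 + ((-5 - 5)*4)*6 = 1125 - 10*4*6 = 1125 - 40*6 = 1125 - 240 = 885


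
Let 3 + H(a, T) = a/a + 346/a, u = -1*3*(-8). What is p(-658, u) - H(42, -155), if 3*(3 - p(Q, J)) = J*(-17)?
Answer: 2788/21 ≈ 132.76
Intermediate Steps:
u = 24 (u = -3*(-8) = 24)
p(Q, J) = 3 + 17*J/3 (p(Q, J) = 3 - J*(-17)/3 = 3 - (-17)*J/3 = 3 + 17*J/3)
H(a, T) = -2 + 346/a (H(a, T) = -3 + (a/a + 346/a) = -3 + (1 + 346/a) = -2 + 346/a)
p(-658, u) - H(42, -155) = (3 + (17/3)*24) - (-2 + 346/42) = (3 + 136) - (-2 + 346*(1/42)) = 139 - (-2 + 173/21) = 139 - 1*131/21 = 139 - 131/21 = 2788/21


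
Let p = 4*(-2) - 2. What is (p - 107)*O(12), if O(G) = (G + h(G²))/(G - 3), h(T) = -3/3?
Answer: -143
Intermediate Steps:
p = -10 (p = -8 - 2 = -10)
h(T) = -1 (h(T) = -3*⅓ = -1)
O(G) = (-1 + G)/(-3 + G) (O(G) = (G - 1)/(G - 3) = (-1 + G)/(-3 + G))
(p - 107)*O(12) = (-10 - 107)*((-1 + 12)/(-3 + 12)) = -117*11/9 = -143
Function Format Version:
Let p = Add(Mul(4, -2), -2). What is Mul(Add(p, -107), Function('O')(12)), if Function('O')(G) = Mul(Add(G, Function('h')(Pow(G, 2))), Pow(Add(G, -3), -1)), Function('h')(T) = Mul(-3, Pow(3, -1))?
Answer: -143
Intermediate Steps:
p = -10 (p = Add(-8, -2) = -10)
Function('h')(T) = -1 (Function('h')(T) = Mul(-3, Rational(1, 3)) = -1)
Function('O')(G) = Mul(Pow(Add(-3, G), -1), Add(-1, G)) (Function('O')(G) = Mul(Add(G, -1), Pow(Add(G, -3), -1)) = Mul(Add(-1, G), Pow(Add(-3, G), -1)) = Mul(Pow(Add(-3, G), -1), Add(-1, G)))
Mul(Add(p, -107), Function('O')(12)) = Mul(Add(-10, -107), Mul(Pow(Add(-3, 12), -1), Add(-1, 12))) = Mul(-117, Mul(Pow(9, -1), 11)) = Mul(-117, Mul(Rational(1, 9), 11)) = Mul(-117, Rational(11, 9)) = -143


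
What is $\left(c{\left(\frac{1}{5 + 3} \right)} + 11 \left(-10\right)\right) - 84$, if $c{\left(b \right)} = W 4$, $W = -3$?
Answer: $-206$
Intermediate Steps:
$c{\left(b \right)} = -12$ ($c{\left(b \right)} = \left(-3\right) 4 = -12$)
$\left(c{\left(\frac{1}{5 + 3} \right)} + 11 \left(-10\right)\right) - 84 = \left(-12 + 11 \left(-10\right)\right) - 84 = \left(-12 - 110\right) - 84 = -122 - 84 = -206$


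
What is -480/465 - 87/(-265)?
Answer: -5783/8215 ≈ -0.70396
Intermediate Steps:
-480/465 - 87/(-265) = -480*1/465 - 87*(-1/265) = -32/31 + 87/265 = -5783/8215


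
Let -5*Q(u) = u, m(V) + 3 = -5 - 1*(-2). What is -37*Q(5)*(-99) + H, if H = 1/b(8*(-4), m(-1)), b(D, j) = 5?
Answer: -18314/5 ≈ -3662.8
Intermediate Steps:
m(V) = -6 (m(V) = -3 + (-5 - 1*(-2)) = -3 + (-5 + 2) = -3 - 3 = -6)
Q(u) = -u/5
H = ⅕ (H = 1/5 = ⅕ ≈ 0.20000)
-37*Q(5)*(-99) + H = -(-37)*5/5*(-99) + ⅕ = -37*(-1)*(-99) + ⅕ = 37*(-99) + ⅕ = -3663 + ⅕ = -18314/5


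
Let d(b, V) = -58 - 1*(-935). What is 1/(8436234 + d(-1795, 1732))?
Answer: 1/8437111 ≈ 1.1852e-7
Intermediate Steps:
d(b, V) = 877 (d(b, V) = -58 + 935 = 877)
1/(8436234 + d(-1795, 1732)) = 1/(8436234 + 877) = 1/8437111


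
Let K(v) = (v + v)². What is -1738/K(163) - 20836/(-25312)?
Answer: 135648405/168128632 ≈ 0.80681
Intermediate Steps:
K(v) = 4*v² (K(v) = (2*v)² = 4*v²)
-1738/K(163) - 20836/(-25312) = -1738/(4*163²) - 20836/(-25312) = -1738/(4*26569) - 20836*(-1/25312) = -1738/106276 + 5209/6328 = -1738*1/106276 + 5209/6328 = -869/53138 + 5209/6328 = 135648405/168128632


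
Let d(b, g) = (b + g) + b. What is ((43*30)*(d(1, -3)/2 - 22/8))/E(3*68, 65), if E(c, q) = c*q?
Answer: -43/136 ≈ -0.31618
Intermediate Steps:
d(b, g) = g + 2*b
((43*30)*(d(1, -3)/2 - 22/8))/E(3*68, 65) = ((43*30)*((-3 + 2*1)/2 - 22/8))/(((3*68)*65)) = (1290*((-3 + 2)*(1/2) - 22*1/8))/((204*65)) = (1290*(-1*1/2 - 11/4))/13260 = (1290*(-1/2 - 11/4))*(1/13260) = (1290*(-13/4))*(1/13260) = -8385/2*1/13260 = -43/136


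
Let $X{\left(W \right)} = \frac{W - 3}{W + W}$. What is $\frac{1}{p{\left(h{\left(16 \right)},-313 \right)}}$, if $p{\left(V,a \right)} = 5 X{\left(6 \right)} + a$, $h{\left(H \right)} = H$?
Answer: $- \frac{4}{1247} \approx -0.0032077$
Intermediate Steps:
$X{\left(W \right)} = \frac{-3 + W}{2 W}$
$p{\left(V,a \right)} = \frac{5}{4} + a$ ($p{\left(V,a \right)} = 5 \frac{-3 + 6}{2 \cdot 6} + a = 5 \cdot \frac{1}{2} \cdot \frac{1}{6} \cdot 3 + a = 5 \cdot \frac{1}{4} + a = \frac{5}{4} + a$)
$\frac{1}{p{\left(h{\left(16 \right)},-313 \right)}} = \frac{1}{\frac{5}{4} - 313} = \frac{1}{- \frac{1247}{4}} = - \frac{4}{1247}$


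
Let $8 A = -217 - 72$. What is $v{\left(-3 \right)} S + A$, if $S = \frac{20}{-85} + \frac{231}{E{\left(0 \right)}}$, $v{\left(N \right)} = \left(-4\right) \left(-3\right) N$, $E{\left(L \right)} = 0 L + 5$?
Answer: $- \frac{1149781}{680} \approx -1690.9$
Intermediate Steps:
$E{\left(L \right)} = 5$ ($E{\left(L \right)} = 0 + 5 = 5$)
$A = - \frac{289}{8}$ ($A = \frac{-217 - 72}{8} = \frac{1}{8} \left(-289\right) = - \frac{289}{8} \approx -36.125$)
$v{\left(N \right)} = 12 N$
$S = \frac{3907}{85}$ ($S = \frac{20}{-85} + \frac{231}{5} = 20 \left(- \frac{1}{85}\right) + 231 \cdot \frac{1}{5} = - \frac{4}{17} + \frac{231}{5} = \frac{3907}{85} \approx 45.965$)
$v{\left(-3 \right)} S + A = 12 \left(-3\right) \frac{3907}{85} - \frac{289}{8} = \left(-36\right) \frac{3907}{85} - \frac{289}{8} = - \frac{140652}{85} - \frac{289}{8} = - \frac{1149781}{680}$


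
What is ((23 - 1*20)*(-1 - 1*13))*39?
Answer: -1638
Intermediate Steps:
((23 - 1*20)*(-1 - 1*13))*39 = ((23 - 20)*(-1 - 13))*39 = (3*(-14))*39 = -42*39 = -1638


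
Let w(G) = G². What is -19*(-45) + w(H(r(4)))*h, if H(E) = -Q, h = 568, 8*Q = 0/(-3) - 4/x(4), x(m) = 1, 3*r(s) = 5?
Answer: 997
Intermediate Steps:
r(s) = 5/3 (r(s) = (⅓)*5 = 5/3)
Q = -½ (Q = (0/(-3) - 4/1)/8 = (0*(-⅓) - 4*1)/8 = (0 - 4)/8 = (⅛)*(-4) = -½ ≈ -0.50000)
H(E) = ½ (H(E) = -1*(-½) = ½)
-19*(-45) + w(H(r(4)))*h = -19*(-45) + (½)²*568 = 855 + (¼)*568 = 855 + 142 = 997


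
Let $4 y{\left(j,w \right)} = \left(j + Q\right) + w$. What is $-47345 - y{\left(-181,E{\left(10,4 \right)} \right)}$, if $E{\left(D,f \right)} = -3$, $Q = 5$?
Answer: $- \frac{189201}{4} \approx -47300.0$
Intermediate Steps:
$y{\left(j,w \right)} = \frac{5}{4} + \frac{j}{4} + \frac{w}{4}$ ($y{\left(j,w \right)} = \frac{\left(j + 5\right) + w}{4} = \frac{\left(5 + j\right) + w}{4} = \frac{5 + j + w}{4} = \frac{5}{4} + \frac{j}{4} + \frac{w}{4}$)
$-47345 - y{\left(-181,E{\left(10,4 \right)} \right)} = -47345 - \left(\frac{5}{4} + \frac{1}{4} \left(-181\right) + \frac{1}{4} \left(-3\right)\right) = -47345 - \left(\frac{5}{4} - \frac{181}{4} - \frac{3}{4}\right) = -47345 - - \frac{179}{4} = -47345 + \frac{179}{4} = - \frac{189201}{4}$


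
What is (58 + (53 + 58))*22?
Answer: 3718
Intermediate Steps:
(58 + (53 + 58))*22 = (58 + 111)*22 = 169*22 = 3718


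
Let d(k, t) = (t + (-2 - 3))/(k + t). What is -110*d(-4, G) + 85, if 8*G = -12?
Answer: -45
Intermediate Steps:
G = -3/2 (G = (⅛)*(-12) = -3/2 ≈ -1.5000)
d(k, t) = (-5 + t)/(k + t) (d(k, t) = (t - 5)/(k + t) = (-5 + t)/(k + t))
-110*d(-4, G) + 85 = -110*(-5 - 3/2)/(-4 - 3/2) + 85 = -110*(-13)/((-11/2)*2) + 85 = -(-20)*(-13)/2 + 85 = -110*13/11 + 85 = -130 + 85 = -45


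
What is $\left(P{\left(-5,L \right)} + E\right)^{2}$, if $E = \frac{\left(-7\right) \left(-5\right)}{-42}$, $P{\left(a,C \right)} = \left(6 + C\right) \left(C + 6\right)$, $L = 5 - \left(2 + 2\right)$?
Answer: $\frac{83521}{36} \approx 2320.0$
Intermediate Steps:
$L = 1$ ($L = 5 - 4 = 1$)
$P{\left(a,C \right)} = \left(6 + C\right)^{2}$ ($P{\left(a,C \right)} = \left(6 + C\right) \left(6 + C\right) = \left(6 + C\right)^{2}$)
$E = - \frac{5}{6}$ ($E = 35 \left(- \frac{1}{42}\right) = - \frac{5}{6} \approx -0.83333$)
$\left(P{\left(-5,L \right)} + E\right)^{2} = \left(\left(6 + 1\right)^{2} - \frac{5}{6}\right)^{2} = \left(7^{2} - \frac{5}{6}\right)^{2} = \left(49 - \frac{5}{6}\right)^{2} = \left(\frac{289}{6}\right)^{2} = \frac{83521}{36}$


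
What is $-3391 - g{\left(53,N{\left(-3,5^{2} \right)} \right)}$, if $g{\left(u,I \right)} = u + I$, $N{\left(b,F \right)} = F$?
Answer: $-3469$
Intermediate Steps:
$g{\left(u,I \right)} = I + u$
$-3391 - g{\left(53,N{\left(-3,5^{2} \right)} \right)} = -3391 - \left(5^{2} + 53\right) = -3391 - \left(25 + 53\right) = -3391 - 78 = -3469$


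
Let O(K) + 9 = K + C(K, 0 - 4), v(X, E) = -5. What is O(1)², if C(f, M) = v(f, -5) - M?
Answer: 81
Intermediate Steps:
C(f, M) = -5 - M
O(K) = -10 + K (O(K) = -9 + (K + (-5 - (0 - 4))) = -9 + (K + (-5 - 1*(-4))) = -9 + (K + (-5 + 4)) = -9 + (K - 1) = -9 + (-1 + K) = -10 + K)
O(1)² = (-10 + 1)² = (-9)² = 81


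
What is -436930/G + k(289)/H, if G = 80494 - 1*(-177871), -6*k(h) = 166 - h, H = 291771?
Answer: -50991282619/30153365766 ≈ -1.6911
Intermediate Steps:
k(h) = -83/3 + h/6 (k(h) = -(166 - h)/6 = -83/3 + h/6)
G = 258365 (G = 80494 + 177871 = 258365)
-436930/G + k(289)/H = -436930/258365 + (-83/3 + (⅙)*289)/291771 = -436930*1/258365 + (-83/3 + 289/6)*(1/291771) = -87386/51673 + (41/2)*(1/291771) = -87386/51673 + 41/583542 = -50991282619/30153365766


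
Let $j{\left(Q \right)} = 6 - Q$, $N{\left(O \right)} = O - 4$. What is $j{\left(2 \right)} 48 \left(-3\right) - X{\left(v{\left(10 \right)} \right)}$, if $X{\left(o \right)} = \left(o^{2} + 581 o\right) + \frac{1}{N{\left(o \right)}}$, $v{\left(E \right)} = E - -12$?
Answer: $- \frac{249157}{18} \approx -13842.0$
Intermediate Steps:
$N{\left(O \right)} = -4 + O$ ($N{\left(O \right)} = O - 4 = -4 + O$)
$v{\left(E \right)} = 12 + E$ ($v{\left(E \right)} = E + 12 = 12 + E$)
$X{\left(o \right)} = o^{2} + \frac{1}{-4 + o} + 581 o$ ($X{\left(o \right)} = \left(o^{2} + 581 o\right) + \frac{1}{-4 + o} = o^{2} + \frac{1}{-4 + o} + 581 o$)
$j{\left(2 \right)} 48 \left(-3\right) - X{\left(v{\left(10 \right)} \right)} = \left(6 - 2\right) 48 \left(-3\right) - \frac{1 + \left(12 + 10\right) \left(-4 + \left(12 + 10\right)\right) \left(581 + \left(12 + 10\right)\right)}{-4 + \left(12 + 10\right)} = \left(6 - 2\right) 48 \left(-3\right) - \frac{1 + 22 \left(-4 + 22\right) \left(581 + 22\right)}{-4 + 22} = 4 \cdot 48 \left(-3\right) - \frac{1 + 22 \cdot 18 \cdot 603}{18} = 192 \left(-3\right) - \frac{1 + 238788}{18} = -576 - \frac{1}{18} \cdot 238789 = -576 - \frac{238789}{18} = - \frac{249157}{18}$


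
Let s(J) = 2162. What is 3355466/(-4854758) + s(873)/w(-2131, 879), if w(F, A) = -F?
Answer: 1672744375/5172744649 ≈ 0.32338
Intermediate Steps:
3355466/(-4854758) + s(873)/w(-2131, 879) = 3355466/(-4854758) + 2162/((-1*(-2131))) = 3355466*(-1/4854758) + 2162/2131 = -1677733/2427379 + 2162*(1/2131) = -1677733/2427379 + 2162/2131 = 1672744375/5172744649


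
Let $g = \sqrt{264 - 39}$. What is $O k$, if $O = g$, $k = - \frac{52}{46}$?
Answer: $- \frac{390}{23} \approx -16.957$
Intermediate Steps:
$k = - \frac{26}{23}$ ($k = \left(-52\right) \frac{1}{46} = - \frac{26}{23} \approx -1.1304$)
$g = 15$ ($g = \sqrt{264 - 39} = \sqrt{225} = 15$)
$O = 15$
$O k = 15 \left(- \frac{26}{23}\right) = - \frac{390}{23}$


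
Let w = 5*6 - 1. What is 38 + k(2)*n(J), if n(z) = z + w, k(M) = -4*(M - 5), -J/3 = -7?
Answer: 638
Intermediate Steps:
J = 21 (J = -3*(-7) = 21)
w = 29 (w = 30 - 1 = 29)
k(M) = 20 - 4*M (k(M) = -4*(-5 + M) = 20 - 4*M)
n(z) = 29 + z (n(z) = z + 29 = 29 + z)
38 + k(2)*n(J) = 38 + (20 - 4*2)*(29 + 21) = 38 + (20 - 8)*50 = 38 + 12*50 = 38 + 600 = 638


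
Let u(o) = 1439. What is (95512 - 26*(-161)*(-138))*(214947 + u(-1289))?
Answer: -104331808216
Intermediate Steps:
(95512 - 26*(-161)*(-138))*(214947 + u(-1289)) = (95512 - 26*(-161)*(-138))*(214947 + 1439) = (95512 + 4186*(-138))*216386 = (95512 - 577668)*216386 = -482156*216386 = -104331808216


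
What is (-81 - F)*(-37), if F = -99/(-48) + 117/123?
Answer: 2039181/656 ≈ 3108.5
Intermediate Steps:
F = 1977/656 (F = -99*(-1/48) + 117*(1/123) = 33/16 + 39/41 = 1977/656 ≈ 3.0137)
(-81 - F)*(-37) = (-81 - 1*1977/656)*(-37) = (-81 - 1977/656)*(-37) = -55113/656*(-37) = 2039181/656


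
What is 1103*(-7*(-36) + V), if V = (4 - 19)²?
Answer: 526131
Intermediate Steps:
V = 225 (V = (-15)² = 225)
1103*(-7*(-36) + V) = 1103*(-7*(-36) + 225) = 1103*(252 + 225) = 1103*477 = 526131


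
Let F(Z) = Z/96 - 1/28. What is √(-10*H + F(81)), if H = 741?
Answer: I*√23235226/56 ≈ 86.077*I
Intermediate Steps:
F(Z) = -1/28 + Z/96 (F(Z) = Z*(1/96) - 1*1/28 = Z/96 - 1/28 = -1/28 + Z/96)
√(-10*H + F(81)) = √(-10*741 + (-1/28 + (1/96)*81)) = √(-7410 + (-1/28 + 27/32)) = √(-7410 + 181/224) = √(-1659659/224) = I*√23235226/56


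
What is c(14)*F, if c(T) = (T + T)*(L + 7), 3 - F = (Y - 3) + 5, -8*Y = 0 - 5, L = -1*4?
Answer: 63/2 ≈ 31.500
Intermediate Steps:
L = -4
Y = 5/8 (Y = -(0 - 5)/8 = -⅛*(-5) = 5/8 ≈ 0.62500)
F = 3/8 (F = 3 - ((5/8 - 3) + 5) = 3 - (-19/8 + 5) = 3 - 1*21/8 = 3 - 21/8 = 3/8 ≈ 0.37500)
c(T) = 6*T (c(T) = (T + T)*(-4 + 7) = (2*T)*3 = 6*T)
c(14)*F = (6*14)*(3/8) = 84*(3/8) = 63/2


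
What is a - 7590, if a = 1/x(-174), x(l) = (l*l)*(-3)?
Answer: -689384521/90828 ≈ -7590.0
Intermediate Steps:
x(l) = -3*l² (x(l) = l²*(-3) = -3*l²)
a = -1/90828 (a = 1/(-3*(-174)²) = 1/(-3*30276) = 1/(-90828) = -1/90828 ≈ -1.1010e-5)
a - 7590 = -1/90828 - 7590 = -689384521/90828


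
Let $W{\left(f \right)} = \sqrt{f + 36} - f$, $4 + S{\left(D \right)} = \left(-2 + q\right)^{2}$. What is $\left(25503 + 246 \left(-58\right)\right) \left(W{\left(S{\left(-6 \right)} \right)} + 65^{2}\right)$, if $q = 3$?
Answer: $47501580 + 11235 \sqrt{33} \approx 4.7566 \cdot 10^{7}$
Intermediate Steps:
$S{\left(D \right)} = -3$ ($S{\left(D \right)} = -4 + \left(-2 + 3\right)^{2} = -4 + 1^{2} = -4 + 1 = -3$)
$W{\left(f \right)} = \sqrt{36 + f} - f$
$\left(25503 + 246 \left(-58\right)\right) \left(W{\left(S{\left(-6 \right)} \right)} + 65^{2}\right) = \left(25503 + 246 \left(-58\right)\right) \left(\left(\sqrt{36 - 3} - -3\right) + 65^{2}\right) = \left(25503 - 14268\right) \left(\left(\sqrt{33} + 3\right) + 4225\right) = 11235 \left(\left(3 + \sqrt{33}\right) + 4225\right) = 11235 \left(4228 + \sqrt{33}\right) = 47501580 + 11235 \sqrt{33}$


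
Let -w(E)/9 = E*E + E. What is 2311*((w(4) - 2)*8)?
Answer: -3364816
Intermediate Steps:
w(E) = -9*E - 9*E² (w(E) = -9*(E*E + E) = -9*(E² + E) = -9*(E + E²) = -9*E - 9*E²)
2311*((w(4) - 2)*8) = 2311*((-9*4*(1 + 4) - 2)*8) = 2311*((-9*4*5 - 2)*8) = 2311*((-180 - 2)*8) = 2311*(-182*8) = 2311*(-1456) = -3364816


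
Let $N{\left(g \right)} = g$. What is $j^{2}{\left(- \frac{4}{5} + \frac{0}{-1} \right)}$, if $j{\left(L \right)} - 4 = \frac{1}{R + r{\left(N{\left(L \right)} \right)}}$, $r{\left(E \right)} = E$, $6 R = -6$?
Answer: $\frac{961}{81} \approx 11.864$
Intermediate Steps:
$R = -1$ ($R = \frac{1}{6} \left(-6\right) = -1$)
$j{\left(L \right)} = 4 + \frac{1}{-1 + L}$
$j^{2}{\left(- \frac{4}{5} + \frac{0}{-1} \right)} = \left(\frac{-3 + 4 \left(- \frac{4}{5} + \frac{0}{-1}\right)}{-1 + \left(- \frac{4}{5} + \frac{0}{-1}\right)}\right)^{2} = \left(\frac{-3 + 4 \left(\left(-4\right) \frac{1}{5} + 0 \left(-1\right)\right)}{-1 + \left(\left(-4\right) \frac{1}{5} + 0 \left(-1\right)\right)}\right)^{2} = \left(\frac{-3 + 4 \left(- \frac{4}{5} + 0\right)}{-1 + \left(- \frac{4}{5} + 0\right)}\right)^{2} = \left(\frac{-3 + 4 \left(- \frac{4}{5}\right)}{-1 - \frac{4}{5}}\right)^{2} = \left(\frac{-3 - \frac{16}{5}}{- \frac{9}{5}}\right)^{2} = \left(\left(- \frac{5}{9}\right) \left(- \frac{31}{5}\right)\right)^{2} = \left(\frac{31}{9}\right)^{2} = \frac{961}{81}$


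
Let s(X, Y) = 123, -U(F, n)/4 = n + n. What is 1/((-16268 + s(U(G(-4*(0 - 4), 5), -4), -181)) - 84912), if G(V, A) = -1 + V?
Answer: -1/101057 ≈ -9.8954e-6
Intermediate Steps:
U(F, n) = -8*n (U(F, n) = -4*(n + n) = -8*n)
1/((-16268 + s(U(G(-4*(0 - 4), 5), -4), -181)) - 84912) = 1/((-16268 + 123) - 84912) = 1/(-16145 - 84912) = 1/(-101057) = -1/101057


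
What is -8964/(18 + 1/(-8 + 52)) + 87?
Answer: -325425/793 ≈ -410.37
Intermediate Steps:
-8964/(18 + 1/(-8 + 52)) + 87 = -8964/(18 + 1/44) + 87 = -8964/793/44 + 87 = -8964*44/793 + 87 = -83*4752/793 + 87 = -394416/793 + 87 = -325425/793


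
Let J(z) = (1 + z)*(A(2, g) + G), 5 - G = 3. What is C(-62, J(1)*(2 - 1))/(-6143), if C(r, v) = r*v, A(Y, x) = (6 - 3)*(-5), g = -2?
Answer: -1612/6143 ≈ -0.26241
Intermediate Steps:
G = 2 (G = 5 - 1*3 = 5 - 3 = 2)
A(Y, x) = -15 (A(Y, x) = 3*(-5) = -15)
J(z) = -13 - 13*z (J(z) = (1 + z)*(-15 + 2) = (1 + z)*(-13) = -13 - 13*z)
C(-62, J(1)*(2 - 1))/(-6143) = -62*(-13 - 13*1)*(2 - 1)/(-6143) = -62*(-13 - 13)*(-1/6143) = -(-1612)*(-1/6143) = -62*(-26)*(-1/6143) = 1612*(-1/6143) = -1612/6143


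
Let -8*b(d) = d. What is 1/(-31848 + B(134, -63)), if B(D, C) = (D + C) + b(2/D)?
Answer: -536/17032473 ≈ -3.1469e-5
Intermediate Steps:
b(d) = -d/8
B(D, C) = C + D - 1/(4*D) (B(D, C) = (D + C) - 1/(4*D) = (C + D) - 1/(4*D) = C + D - 1/(4*D))
1/(-31848 + B(134, -63)) = 1/(-31848 + (-63 + 134 - 1/4/134)) = 1/(-31848 + (-63 + 134 - 1/4*1/134)) = 1/(-31848 + (-63 + 134 - 1/536)) = 1/(-31848 + 38055/536) = 1/(-17032473/536) = -536/17032473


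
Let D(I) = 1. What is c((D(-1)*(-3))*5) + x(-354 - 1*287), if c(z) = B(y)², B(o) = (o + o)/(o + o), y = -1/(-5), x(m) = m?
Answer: -640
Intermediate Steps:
y = ⅕ (y = -1*(-⅕) = ⅕ ≈ 0.20000)
B(o) = 1 (B(o) = (2*o)/((2*o)) = (2*o)*(1/(2*o)) = 1)
c(z) = 1 (c(z) = 1² = 1)
c((D(-1)*(-3))*5) + x(-354 - 1*287) = 1 + (-354 - 1*287) = 1 + (-354 - 287) = 1 - 641 = -640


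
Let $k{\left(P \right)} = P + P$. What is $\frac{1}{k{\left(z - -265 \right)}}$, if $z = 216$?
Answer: $\frac{1}{962} \approx 0.0010395$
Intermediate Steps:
$k{\left(P \right)} = 2 P$
$\frac{1}{k{\left(z - -265 \right)}} = \frac{1}{2 \left(216 - -265\right)} = \frac{1}{2 \left(216 + 265\right)} = \frac{1}{2 \cdot 481} = \frac{1}{962}$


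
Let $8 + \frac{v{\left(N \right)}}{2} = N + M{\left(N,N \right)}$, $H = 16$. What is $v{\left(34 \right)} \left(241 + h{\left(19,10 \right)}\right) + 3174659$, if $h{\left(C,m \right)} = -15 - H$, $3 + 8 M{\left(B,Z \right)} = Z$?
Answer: $\frac{6374413}{2} \approx 3.1872 \cdot 10^{6}$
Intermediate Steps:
$M{\left(B,Z \right)} = - \frac{3}{8} + \frac{Z}{8}$
$h{\left(C,m \right)} = -31$ ($h{\left(C,m \right)} = -15 - 16 = -31$)
$v{\left(N \right)} = - \frac{67}{4} + \frac{9 N}{4}$ ($v{\left(N \right)} = -16 + 2 \left(N + \left(- \frac{3}{8} + \frac{N}{8}\right)\right) = -16 + 2 \left(- \frac{3}{8} + \frac{9 N}{8}\right) = -16 + \left(- \frac{3}{4} + \frac{9 N}{4}\right) = - \frac{67}{4} + \frac{9 N}{4}$)
$v{\left(34 \right)} \left(241 + h{\left(19,10 \right)}\right) + 3174659 = \left(- \frac{67}{4} + \frac{9}{4} \cdot 34\right) \left(241 - 31\right) + 3174659 = \left(- \frac{67}{4} + \frac{153}{2}\right) 210 + 3174659 = \frac{239}{4} \cdot 210 + 3174659 = \frac{25095}{2} + 3174659 = \frac{6374413}{2}$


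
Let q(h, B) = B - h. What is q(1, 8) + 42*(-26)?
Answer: -1085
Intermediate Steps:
q(1, 8) + 42*(-26) = (8 - 1*1) + 42*(-26) = (8 - 1) - 1092 = 7 - 1092 = -1085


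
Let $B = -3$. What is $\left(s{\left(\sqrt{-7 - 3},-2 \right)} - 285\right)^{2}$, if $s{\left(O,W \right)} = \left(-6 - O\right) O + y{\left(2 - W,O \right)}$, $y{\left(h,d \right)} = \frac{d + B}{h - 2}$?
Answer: $\frac{304599}{4} + \frac{6083 i \sqrt{10}}{2} \approx 76150.0 + 9618.1 i$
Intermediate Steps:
$y{\left(h,d \right)} = \frac{-3 + d}{-2 + h}$ ($y{\left(h,d \right)} = \frac{d - 3}{h - 2} = \frac{-3 + d}{-2 + h}$)
$s{\left(O,W \right)} = O \left(-6 - O\right) - \frac{-3 + O}{W}$ ($s{\left(O,W \right)} = \left(-6 - O\right) O + \frac{-3 + O}{-2 - \left(-2 + W\right)} = O \left(-6 - O\right) + \frac{-3 + O}{\left(-1\right) W} = O \left(-6 - O\right) + - \frac{1}{W} \left(-3 + O\right) = O \left(-6 - O\right) - \frac{-3 + O}{W}$)
$\left(s{\left(\sqrt{-7 - 3},-2 \right)} - 285\right)^{2} = \left(\frac{3 - \sqrt{-7 - 3} - \sqrt{-7 - 3} \left(-2\right) \left(6 + \sqrt{-7 - 3}\right)}{-2} - 285\right)^{2} = \left(- \frac{3 - \sqrt{-10} - \sqrt{-10} \left(-2\right) \left(6 + \sqrt{-10}\right)}{2} - 285\right)^{2} = \left(- \frac{3 - i \sqrt{10} - i \sqrt{10} \left(-2\right) \left(6 + i \sqrt{10}\right)}{2} - 285\right)^{2} = \left(- \frac{3 - i \sqrt{10} + 2 i \sqrt{10} \left(6 + i \sqrt{10}\right)}{2} - 285\right)^{2} = \left(\left(- \frac{3}{2} + \frac{i \sqrt{10}}{2} - i \sqrt{10} \left(6 + i \sqrt{10}\right)\right) - 285\right)^{2} = \left(- \frac{573}{2} + \frac{i \sqrt{10}}{2} - i \sqrt{10} \left(6 + i \sqrt{10}\right)\right)^{2}$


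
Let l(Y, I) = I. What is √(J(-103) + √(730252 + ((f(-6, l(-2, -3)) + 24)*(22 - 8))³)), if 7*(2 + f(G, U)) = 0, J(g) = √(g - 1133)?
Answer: √(6*√831899 + 2*I*√309) ≈ 73.977 + 0.2376*I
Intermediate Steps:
J(g) = √(-1133 + g)
f(G, U) = -2 (f(G, U) = -2 + (⅐)*0 = -2 + 0 = -2)
√(J(-103) + √(730252 + ((f(-6, l(-2, -3)) + 24)*(22 - 8))³)) = √(√(-1133 - 103) + √(730252 + ((-2 + 24)*(22 - 8))³)) = √(√(-1236) + √(730252 + (22*14)³)) = √(2*I*√309 + √(730252 + 308³)) = √(2*I*√309 + √(730252 + 29218112)) = √(2*I*√309 + √29948364) = √(2*I*√309 + 6*√831899) = √(6*√831899 + 2*I*√309)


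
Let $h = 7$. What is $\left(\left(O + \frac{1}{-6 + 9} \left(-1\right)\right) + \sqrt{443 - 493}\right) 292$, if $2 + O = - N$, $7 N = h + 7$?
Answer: $- \frac{3796}{3} + 1460 i \sqrt{2} \approx -1265.3 + 2064.8 i$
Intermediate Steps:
$N = 2$ ($N = \frac{7 + 7}{7} = \frac{1}{7} \cdot 14 = 2$)
$O = -4$ ($O = -2 - 2 = -4$)
$\left(\left(O + \frac{1}{-6 + 9} \left(-1\right)\right) + \sqrt{443 - 493}\right) 292 = \left(\left(-4 + \frac{1}{-6 + 9} \left(-1\right)\right) + \sqrt{443 - 493}\right) 292 = \left(\left(-4 + \frac{1}{3} \left(-1\right)\right) + \sqrt{-50}\right) 292 = \left(\left(-4 + \frac{1}{3} \left(-1\right)\right) + 5 i \sqrt{2}\right) 292 = \left(\left(-4 - \frac{1}{3}\right) + 5 i \sqrt{2}\right) 292 = \left(- \frac{13}{3} + 5 i \sqrt{2}\right) 292 = - \frac{3796}{3} + 1460 i \sqrt{2}$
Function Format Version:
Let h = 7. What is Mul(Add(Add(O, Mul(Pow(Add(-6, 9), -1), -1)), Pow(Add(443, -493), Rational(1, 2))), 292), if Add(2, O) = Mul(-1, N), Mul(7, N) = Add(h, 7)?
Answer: Add(Rational(-3796, 3), Mul(1460, I, Pow(2, Rational(1, 2)))) ≈ Add(-1265.3, Mul(2064.8, I))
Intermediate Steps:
N = 2 (N = Mul(Rational(1, 7), Add(7, 7)) = Mul(Rational(1, 7), 14) = 2)
O = -4 (O = Add(-2, Mul(-1, 2)) = Add(-2, -2) = -4)
Mul(Add(Add(O, Mul(Pow(Add(-6, 9), -1), -1)), Pow(Add(443, -493), Rational(1, 2))), 292) = Mul(Add(Add(-4, Mul(Pow(Add(-6, 9), -1), -1)), Pow(Add(443, -493), Rational(1, 2))), 292) = Mul(Add(Add(-4, Mul(Pow(3, -1), -1)), Pow(-50, Rational(1, 2))), 292) = Mul(Add(Add(-4, Mul(Rational(1, 3), -1)), Mul(5, I, Pow(2, Rational(1, 2)))), 292) = Mul(Add(Add(-4, Rational(-1, 3)), Mul(5, I, Pow(2, Rational(1, 2)))), 292) = Mul(Add(Rational(-13, 3), Mul(5, I, Pow(2, Rational(1, 2)))), 292) = Add(Rational(-3796, 3), Mul(1460, I, Pow(2, Rational(1, 2))))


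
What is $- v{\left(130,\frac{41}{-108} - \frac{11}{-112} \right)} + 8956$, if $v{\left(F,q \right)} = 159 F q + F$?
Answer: $\frac{7379999}{504} \approx 14643.0$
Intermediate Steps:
$v{\left(F,q \right)} = F + 159 F q$ ($v{\left(F,q \right)} = 159 F q + F = F + 159 F q$)
$- v{\left(130,\frac{41}{-108} - \frac{11}{-112} \right)} + 8956 = - 130 \left(1 + 159 \left(\frac{41}{-108} - \frac{11}{-112}\right)\right) + 8956 = - 130 \left(1 + 159 \left(41 \left(- \frac{1}{108}\right) - - \frac{11}{112}\right)\right) + 8956 = - 130 \left(1 + 159 \left(- \frac{41}{108} + \frac{11}{112}\right)\right) + 8956 = - 130 \left(1 + 159 \left(- \frac{851}{3024}\right)\right) + 8956 = - 130 \left(1 - \frac{45103}{1008}\right) + 8956 = - \frac{130 \left(-44095\right)}{1008} + 8956 = \left(-1\right) \left(- \frac{2866175}{504}\right) + 8956 = \frac{2866175}{504} + 8956 = \frac{7379999}{504}$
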